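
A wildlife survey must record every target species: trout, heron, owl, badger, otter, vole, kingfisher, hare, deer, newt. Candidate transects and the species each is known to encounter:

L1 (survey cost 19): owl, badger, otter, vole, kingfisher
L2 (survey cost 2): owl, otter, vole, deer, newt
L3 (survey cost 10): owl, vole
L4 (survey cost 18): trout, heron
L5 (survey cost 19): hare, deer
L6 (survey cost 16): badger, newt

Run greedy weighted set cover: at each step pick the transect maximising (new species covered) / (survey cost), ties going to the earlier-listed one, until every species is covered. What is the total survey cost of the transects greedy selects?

Pick 1: L2 adds 5 new (owl, otter, vole, deer, newt) at survey cost 2 (ratio 5/2).
Pick 2: L4 adds 2 new (trout, heron) at survey cost 18 (ratio 2/18).
Pick 3: L1 adds 2 new (badger, kingfisher) at survey cost 19 (ratio 2/19).
Pick 4: L5 adds 1 new (hare) at survey cost 19 (ratio 1/19).
Greedy total survey cost: 2 + 18 + 19 + 19 = 58.

58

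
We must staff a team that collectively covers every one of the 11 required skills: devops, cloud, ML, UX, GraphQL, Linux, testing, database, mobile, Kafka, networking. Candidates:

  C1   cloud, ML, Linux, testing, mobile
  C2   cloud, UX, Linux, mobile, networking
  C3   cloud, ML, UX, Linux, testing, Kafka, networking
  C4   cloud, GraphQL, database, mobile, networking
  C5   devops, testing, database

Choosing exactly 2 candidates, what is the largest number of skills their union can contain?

10

Choosing C3, C4 covers {cloud, ML, UX, GraphQL, Linux, testing, database, mobile, Kafka, networking} — 10 skills.
No choice of 2 candidates does better; here devops is left uncovered.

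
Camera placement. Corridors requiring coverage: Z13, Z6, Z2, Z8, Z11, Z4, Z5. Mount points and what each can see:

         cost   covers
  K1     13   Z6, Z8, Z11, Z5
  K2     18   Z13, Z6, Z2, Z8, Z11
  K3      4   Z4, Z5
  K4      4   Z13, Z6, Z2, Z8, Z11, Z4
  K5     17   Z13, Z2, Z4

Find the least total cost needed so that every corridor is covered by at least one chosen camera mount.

K3, K4 cover every corridor at cost 4 + 4 = 8.
Any cover uses at least 2 camera mounts; among all covering selections none totals below 8.

8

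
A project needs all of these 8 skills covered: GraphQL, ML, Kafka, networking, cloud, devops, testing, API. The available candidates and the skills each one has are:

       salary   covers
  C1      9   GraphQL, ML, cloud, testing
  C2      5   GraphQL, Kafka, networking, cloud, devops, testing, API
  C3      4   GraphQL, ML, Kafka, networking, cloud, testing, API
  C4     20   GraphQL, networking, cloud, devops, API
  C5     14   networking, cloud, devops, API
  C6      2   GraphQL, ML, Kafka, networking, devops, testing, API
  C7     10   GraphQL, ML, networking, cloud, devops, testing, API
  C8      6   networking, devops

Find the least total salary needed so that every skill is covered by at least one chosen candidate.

C3, C6 cover every skill at salary 4 + 2 = 6.
Any cover uses at least 2 candidates; among all covering selections none totals below 6.

6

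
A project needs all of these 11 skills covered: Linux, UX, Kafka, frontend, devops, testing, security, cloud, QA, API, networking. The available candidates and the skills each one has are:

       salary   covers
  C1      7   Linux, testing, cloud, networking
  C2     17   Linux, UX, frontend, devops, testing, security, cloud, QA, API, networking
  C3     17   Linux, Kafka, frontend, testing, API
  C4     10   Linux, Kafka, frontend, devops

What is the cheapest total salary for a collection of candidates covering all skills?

C2, C4 cover every skill at salary 17 + 10 = 27.
Any cover uses at least 2 candidates; among all covering selections none totals below 27.

27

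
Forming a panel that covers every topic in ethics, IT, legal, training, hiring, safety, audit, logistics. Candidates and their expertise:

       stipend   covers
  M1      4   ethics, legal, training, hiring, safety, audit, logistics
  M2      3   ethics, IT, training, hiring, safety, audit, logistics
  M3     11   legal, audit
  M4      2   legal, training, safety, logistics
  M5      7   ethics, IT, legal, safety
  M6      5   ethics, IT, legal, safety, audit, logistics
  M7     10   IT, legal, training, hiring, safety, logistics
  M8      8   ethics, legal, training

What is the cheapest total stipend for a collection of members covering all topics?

5

M2, M4 cover every topic at stipend 3 + 2 = 5.
Any cover uses at least 2 members; among all covering selections none totals below 5.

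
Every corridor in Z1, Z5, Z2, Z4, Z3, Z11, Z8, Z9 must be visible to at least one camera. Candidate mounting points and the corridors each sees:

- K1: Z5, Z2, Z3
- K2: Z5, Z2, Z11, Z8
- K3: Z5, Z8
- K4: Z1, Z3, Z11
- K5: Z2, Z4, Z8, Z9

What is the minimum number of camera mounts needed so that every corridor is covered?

K1, K4, K5 together cover {Z1, Z5, Z2, Z4, Z3, Z11, Z8, Z9} — every corridor.
No 2 of the 5 camera mounts cover everything (all 10 pairs fall short), so 3 is minimum.

3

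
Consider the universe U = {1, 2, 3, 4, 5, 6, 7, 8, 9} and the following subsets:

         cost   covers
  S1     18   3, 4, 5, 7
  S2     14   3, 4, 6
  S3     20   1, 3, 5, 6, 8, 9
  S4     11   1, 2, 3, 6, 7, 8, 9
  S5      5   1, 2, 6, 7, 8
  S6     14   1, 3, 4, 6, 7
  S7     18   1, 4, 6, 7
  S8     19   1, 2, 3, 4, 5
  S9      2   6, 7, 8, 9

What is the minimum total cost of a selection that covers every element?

S8, S9 cover every element at cost 19 + 2 = 21.
Any cover uses at least 2 sets; among all covering selections none totals below 21.
Greedy by coverage-per-cost would pick S9, S5, S1 for 25 — worse than the optimum 21.

21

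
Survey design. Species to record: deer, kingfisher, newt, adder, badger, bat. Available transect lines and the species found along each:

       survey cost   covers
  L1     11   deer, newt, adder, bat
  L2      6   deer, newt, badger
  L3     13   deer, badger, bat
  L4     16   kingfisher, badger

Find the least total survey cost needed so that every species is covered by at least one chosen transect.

27

L1, L4 cover every species at survey cost 11 + 16 = 27.
Any cover uses at least 2 transects; among all covering selections none totals below 27.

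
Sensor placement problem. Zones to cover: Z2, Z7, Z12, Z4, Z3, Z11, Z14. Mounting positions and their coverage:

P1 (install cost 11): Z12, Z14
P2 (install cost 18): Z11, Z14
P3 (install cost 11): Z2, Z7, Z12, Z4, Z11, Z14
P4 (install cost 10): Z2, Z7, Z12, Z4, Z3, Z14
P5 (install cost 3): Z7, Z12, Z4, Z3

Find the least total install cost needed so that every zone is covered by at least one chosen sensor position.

P3, P5 cover every zone at install cost 11 + 3 = 14.
Any cover uses at least 2 sensor positions; among all covering selections none totals below 14.

14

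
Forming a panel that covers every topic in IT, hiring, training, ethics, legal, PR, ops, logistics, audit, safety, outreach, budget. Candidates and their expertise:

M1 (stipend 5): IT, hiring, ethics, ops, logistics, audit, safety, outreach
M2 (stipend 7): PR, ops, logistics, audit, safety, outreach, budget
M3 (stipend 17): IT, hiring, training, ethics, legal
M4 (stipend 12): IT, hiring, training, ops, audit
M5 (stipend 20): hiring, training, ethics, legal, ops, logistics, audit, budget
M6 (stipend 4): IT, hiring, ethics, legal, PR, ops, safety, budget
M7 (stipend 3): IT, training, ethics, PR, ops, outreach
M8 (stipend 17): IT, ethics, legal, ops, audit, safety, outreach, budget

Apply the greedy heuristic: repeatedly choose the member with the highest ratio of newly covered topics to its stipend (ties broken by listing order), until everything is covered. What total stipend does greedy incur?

Pick 1: M6 adds 8 new (IT, hiring, ethics, legal, PR, ops, safety, budget) at stipend 4 (ratio 8/4).
Pick 2: M7 adds 2 new (training, outreach) at stipend 3 (ratio 2/3).
Pick 3: M1 adds 2 new (logistics, audit) at stipend 5 (ratio 2/5).
Greedy total stipend: 4 + 3 + 5 = 12.

12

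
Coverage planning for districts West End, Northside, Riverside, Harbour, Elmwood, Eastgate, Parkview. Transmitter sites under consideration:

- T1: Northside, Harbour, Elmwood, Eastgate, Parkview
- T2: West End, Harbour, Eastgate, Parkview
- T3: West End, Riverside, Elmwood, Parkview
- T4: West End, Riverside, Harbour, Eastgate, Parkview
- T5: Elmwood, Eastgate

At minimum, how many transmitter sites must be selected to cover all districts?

T1, T3 together cover {West End, Northside, Riverside, Harbour, Elmwood, Eastgate, Parkview} — every district.
No single transmitter site contains all 7 districts, so 2 is optimal.

2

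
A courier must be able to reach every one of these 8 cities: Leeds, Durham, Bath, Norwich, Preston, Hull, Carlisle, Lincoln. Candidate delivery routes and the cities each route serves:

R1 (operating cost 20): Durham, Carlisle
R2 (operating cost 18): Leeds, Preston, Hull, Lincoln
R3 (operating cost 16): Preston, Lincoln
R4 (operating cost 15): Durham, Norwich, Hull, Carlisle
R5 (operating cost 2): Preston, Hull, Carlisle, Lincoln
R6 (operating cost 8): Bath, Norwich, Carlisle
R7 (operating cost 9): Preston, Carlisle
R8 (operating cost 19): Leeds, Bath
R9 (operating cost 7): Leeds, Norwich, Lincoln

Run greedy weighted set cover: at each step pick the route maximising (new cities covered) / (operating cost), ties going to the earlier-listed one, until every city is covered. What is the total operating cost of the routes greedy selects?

32

Pick 1: R5 adds 4 new (Preston, Hull, Carlisle, Lincoln) at operating cost 2 (ratio 4/2).
Pick 2: R9 adds 2 new (Leeds, Norwich) at operating cost 7 (ratio 2/7).
Pick 3: R6 adds 1 new (Bath) at operating cost 8 (ratio 1/8).
Pick 4: R4 adds 1 new (Durham) at operating cost 15 (ratio 1/15).
Greedy total operating cost: 2 + 7 + 8 + 15 = 32.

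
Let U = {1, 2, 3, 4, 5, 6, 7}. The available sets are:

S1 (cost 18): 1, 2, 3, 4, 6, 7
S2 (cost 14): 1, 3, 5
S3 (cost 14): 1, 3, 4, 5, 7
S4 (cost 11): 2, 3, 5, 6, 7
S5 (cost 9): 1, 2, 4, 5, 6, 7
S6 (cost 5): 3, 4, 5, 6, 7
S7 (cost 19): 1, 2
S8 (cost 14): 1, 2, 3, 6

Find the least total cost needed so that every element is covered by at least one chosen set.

S5, S6 cover every element at cost 9 + 5 = 14.
Any cover uses at least 2 sets; among all covering selections none totals below 14.

14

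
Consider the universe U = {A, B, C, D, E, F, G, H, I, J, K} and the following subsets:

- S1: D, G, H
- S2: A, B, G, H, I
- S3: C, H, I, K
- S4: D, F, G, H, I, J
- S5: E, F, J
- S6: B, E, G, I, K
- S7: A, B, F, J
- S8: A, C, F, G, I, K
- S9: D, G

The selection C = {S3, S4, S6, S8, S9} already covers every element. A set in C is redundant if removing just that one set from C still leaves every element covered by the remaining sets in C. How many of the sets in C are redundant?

2

Drop S3: the rest still cover every element — redundant.
Drop S4: J uncovered — not redundant.
Drop S6: B, E uncovered — not redundant.
Drop S8: A uncovered — not redundant.
Drop S9: the rest still cover every element — redundant.
2 redundant: S3, S9.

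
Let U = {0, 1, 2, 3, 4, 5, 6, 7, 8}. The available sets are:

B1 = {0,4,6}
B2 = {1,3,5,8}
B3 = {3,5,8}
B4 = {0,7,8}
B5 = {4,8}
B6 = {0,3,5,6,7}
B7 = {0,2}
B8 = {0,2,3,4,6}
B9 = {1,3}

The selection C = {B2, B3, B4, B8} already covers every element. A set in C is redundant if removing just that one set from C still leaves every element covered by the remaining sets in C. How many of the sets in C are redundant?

1

Drop B2: 1 uncovered — not redundant.
Drop B3: the rest still cover every element — redundant.
Drop B4: 7 uncovered — not redundant.
Drop B8: 2, 4, 6 uncovered — not redundant.
1 redundant: B3.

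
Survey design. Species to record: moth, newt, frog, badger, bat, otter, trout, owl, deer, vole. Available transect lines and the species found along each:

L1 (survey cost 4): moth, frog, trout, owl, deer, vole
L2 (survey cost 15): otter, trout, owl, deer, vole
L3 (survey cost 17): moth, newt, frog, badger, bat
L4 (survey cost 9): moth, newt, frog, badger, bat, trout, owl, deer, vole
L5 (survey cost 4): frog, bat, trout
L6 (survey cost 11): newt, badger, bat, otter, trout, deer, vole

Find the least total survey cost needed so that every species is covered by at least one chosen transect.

L1, L6 cover every species at survey cost 4 + 11 = 15.
Any cover uses at least 2 transects; among all covering selections none totals below 15.

15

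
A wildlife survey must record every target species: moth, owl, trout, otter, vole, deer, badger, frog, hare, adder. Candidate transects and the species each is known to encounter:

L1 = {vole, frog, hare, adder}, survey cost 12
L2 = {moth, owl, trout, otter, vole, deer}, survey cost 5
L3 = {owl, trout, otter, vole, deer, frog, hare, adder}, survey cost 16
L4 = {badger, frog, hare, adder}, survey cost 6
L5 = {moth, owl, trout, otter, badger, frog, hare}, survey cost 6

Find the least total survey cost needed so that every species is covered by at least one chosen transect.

L2, L4 cover every species at survey cost 5 + 6 = 11.
Any cover uses at least 2 transects; among all covering selections none totals below 11.

11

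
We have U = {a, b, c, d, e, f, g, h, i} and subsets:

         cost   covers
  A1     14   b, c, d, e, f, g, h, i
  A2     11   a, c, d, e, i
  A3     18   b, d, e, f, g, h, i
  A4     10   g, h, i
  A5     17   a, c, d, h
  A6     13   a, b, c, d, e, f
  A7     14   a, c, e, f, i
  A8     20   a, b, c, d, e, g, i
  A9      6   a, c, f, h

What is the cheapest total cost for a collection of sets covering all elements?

A1, A9 cover every element at cost 14 + 6 = 20.
Any cover uses at least 2 sets; among all covering selections none totals below 20.

20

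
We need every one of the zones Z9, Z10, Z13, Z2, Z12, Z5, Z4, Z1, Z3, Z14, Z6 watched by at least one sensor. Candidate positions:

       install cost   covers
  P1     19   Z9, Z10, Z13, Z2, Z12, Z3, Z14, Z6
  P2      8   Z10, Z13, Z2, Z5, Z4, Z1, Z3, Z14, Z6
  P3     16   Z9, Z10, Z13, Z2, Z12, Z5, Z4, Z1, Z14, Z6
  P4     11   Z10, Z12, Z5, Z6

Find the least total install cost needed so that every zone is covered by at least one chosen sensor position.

24

P2, P3 cover every zone at install cost 8 + 16 = 24.
Any cover uses at least 2 sensor positions; among all covering selections none totals below 24.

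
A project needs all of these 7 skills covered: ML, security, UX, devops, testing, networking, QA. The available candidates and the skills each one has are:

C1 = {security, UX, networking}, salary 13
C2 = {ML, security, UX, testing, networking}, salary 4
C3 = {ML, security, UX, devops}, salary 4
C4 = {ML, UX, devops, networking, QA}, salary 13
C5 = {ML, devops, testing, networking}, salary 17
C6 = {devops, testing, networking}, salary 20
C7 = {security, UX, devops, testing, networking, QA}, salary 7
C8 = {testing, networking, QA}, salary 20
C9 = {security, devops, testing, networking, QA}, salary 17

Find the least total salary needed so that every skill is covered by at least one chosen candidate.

C2, C7 cover every skill at salary 4 + 7 = 11.
Any cover uses at least 2 candidates; among all covering selections none totals below 11.

11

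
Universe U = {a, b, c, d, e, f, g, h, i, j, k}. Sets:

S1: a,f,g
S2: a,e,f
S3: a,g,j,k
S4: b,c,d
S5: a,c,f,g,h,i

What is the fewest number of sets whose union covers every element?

4

S2, S3, S4, S5 together cover {a, b, c, d, e, f, g, h, i, j, k} — every element.
No 3 of the 5 sets cover everything (all 10 triples fall short), so 4 is minimum.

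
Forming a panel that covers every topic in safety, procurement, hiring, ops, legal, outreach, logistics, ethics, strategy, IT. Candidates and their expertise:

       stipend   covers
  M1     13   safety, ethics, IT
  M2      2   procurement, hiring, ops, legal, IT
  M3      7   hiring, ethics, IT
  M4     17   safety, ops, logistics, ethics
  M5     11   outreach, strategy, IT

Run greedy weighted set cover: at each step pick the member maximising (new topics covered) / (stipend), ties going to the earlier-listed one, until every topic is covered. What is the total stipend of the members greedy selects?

30

Pick 1: M2 adds 5 new (procurement, hiring, ops, legal, IT) at stipend 2 (ratio 5/2).
Pick 2: M5 adds 2 new (outreach, strategy) at stipend 11 (ratio 2/11).
Pick 3: M4 adds 3 new (safety, logistics, ethics) at stipend 17 (ratio 3/17).
Greedy total stipend: 2 + 11 + 17 = 30.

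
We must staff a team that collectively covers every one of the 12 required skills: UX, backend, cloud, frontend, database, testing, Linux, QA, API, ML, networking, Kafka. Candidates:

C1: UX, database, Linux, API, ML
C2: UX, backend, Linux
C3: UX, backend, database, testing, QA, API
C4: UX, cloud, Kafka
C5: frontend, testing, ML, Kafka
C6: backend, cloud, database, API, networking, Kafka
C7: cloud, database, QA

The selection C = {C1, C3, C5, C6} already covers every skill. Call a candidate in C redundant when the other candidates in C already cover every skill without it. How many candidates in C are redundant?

Drop C1: Linux uncovered — not redundant.
Drop C3: QA uncovered — not redundant.
Drop C5: frontend uncovered — not redundant.
Drop C6: cloud, networking uncovered — not redundant.
None of the candidates in C is redundant.

0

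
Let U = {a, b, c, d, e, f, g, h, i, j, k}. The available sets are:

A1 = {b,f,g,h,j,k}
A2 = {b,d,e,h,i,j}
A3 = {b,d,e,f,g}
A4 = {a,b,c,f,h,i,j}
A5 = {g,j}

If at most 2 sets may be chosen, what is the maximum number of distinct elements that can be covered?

10

Choosing A3, A4 covers {a, b, c, d, e, f, g, h, i, j} — 10 elements.
No choice of 2 sets does better; here k is left uncovered.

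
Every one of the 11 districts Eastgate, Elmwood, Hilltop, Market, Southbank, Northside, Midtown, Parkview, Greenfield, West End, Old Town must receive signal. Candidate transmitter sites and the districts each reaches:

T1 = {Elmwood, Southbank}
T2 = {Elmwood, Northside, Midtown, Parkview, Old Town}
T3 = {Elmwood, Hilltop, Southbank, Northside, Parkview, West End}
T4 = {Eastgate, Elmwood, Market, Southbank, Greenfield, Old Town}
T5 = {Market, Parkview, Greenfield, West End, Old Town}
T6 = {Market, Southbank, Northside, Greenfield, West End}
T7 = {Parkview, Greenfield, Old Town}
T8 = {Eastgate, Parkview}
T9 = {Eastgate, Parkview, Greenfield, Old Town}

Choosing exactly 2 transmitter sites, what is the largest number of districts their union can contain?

10

Choosing T3, T4 covers {Eastgate, Elmwood, Hilltop, Market, Southbank, Northside, Parkview, Greenfield, West End, Old Town} — 10 districts.
No choice of 2 transmitter sites does better; here Midtown is left uncovered.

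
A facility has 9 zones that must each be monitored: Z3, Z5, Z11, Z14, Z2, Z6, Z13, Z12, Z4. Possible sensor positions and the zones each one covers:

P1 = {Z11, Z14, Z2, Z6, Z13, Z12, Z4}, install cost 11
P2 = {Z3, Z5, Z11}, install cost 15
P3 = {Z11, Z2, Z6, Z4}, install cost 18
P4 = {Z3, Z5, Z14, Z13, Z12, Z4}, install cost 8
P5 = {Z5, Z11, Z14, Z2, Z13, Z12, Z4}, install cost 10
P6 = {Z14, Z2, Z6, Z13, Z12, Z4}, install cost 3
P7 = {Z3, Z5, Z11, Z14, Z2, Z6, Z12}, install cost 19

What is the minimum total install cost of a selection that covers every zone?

18

P2, P6 cover every zone at install cost 15 + 3 = 18.
Any cover uses at least 2 sensor positions; among all covering selections none totals below 18.
Greedy by coverage-per-install cost would pick P6, P4, P5 for 21 — worse than the optimum 18.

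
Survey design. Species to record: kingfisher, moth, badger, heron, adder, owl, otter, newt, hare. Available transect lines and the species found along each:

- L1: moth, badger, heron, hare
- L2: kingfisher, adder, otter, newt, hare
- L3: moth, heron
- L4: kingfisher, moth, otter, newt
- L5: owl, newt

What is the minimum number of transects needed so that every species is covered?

3

L1, L2, L5 together cover {kingfisher, moth, badger, heron, adder, owl, otter, newt, hare} — every species.
No 2 of the 5 transects cover everything (all 10 pairs fall short), so 3 is minimum.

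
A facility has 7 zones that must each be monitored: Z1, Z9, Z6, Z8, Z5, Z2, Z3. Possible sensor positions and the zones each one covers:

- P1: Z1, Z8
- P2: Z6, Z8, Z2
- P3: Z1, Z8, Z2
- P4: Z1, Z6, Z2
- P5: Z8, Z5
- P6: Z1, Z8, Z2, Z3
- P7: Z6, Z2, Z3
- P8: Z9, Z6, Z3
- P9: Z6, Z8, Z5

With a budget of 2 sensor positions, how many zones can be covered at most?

6

Choosing P3, P8 covers {Z1, Z9, Z6, Z8, Z2, Z3} — 6 zones.
No choice of 2 sensor positions does better; here Z5 is left uncovered.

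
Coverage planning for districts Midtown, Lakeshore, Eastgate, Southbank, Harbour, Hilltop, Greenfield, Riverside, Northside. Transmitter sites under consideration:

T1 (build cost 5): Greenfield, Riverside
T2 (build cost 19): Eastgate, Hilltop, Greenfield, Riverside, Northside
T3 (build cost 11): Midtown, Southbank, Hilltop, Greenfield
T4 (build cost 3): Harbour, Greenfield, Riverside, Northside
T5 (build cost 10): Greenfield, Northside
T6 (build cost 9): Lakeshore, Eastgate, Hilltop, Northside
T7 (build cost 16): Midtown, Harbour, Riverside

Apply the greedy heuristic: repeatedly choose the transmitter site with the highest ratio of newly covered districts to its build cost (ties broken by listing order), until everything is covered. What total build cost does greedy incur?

23

Pick 1: T4 adds 4 new (Harbour, Greenfield, Riverside, Northside) at build cost 3 (ratio 4/3).
Pick 2: T6 adds 3 new (Lakeshore, Eastgate, Hilltop) at build cost 9 (ratio 3/9).
Pick 3: T3 adds 2 new (Midtown, Southbank) at build cost 11 (ratio 2/11).
Greedy total build cost: 3 + 9 + 11 = 23.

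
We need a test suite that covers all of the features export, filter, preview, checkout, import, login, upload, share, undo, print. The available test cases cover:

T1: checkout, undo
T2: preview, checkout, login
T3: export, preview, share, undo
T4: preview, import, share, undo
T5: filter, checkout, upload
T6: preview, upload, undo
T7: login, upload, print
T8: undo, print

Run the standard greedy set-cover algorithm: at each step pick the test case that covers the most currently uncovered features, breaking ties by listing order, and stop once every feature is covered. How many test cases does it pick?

Pick 1: T3 covers 4 new features (export, preview, share, undo).
Pick 2: T5 covers 3 new features (filter, checkout, upload).
Pick 3: T7 covers 2 new features (login, print).
Pick 4: T4 covers 1 new features (import).
Greedy uses 4 test cases.

4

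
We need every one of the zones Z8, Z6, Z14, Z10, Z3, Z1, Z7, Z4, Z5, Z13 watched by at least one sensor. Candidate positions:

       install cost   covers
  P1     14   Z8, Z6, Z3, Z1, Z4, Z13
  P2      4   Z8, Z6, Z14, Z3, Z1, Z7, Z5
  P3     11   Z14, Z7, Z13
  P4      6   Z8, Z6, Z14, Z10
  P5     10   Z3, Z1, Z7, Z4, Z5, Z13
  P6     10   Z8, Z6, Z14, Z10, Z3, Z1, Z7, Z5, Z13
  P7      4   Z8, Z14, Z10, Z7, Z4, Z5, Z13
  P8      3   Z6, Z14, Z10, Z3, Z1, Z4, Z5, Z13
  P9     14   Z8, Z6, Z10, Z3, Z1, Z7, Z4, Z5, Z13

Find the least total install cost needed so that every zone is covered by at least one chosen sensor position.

7

P2, P8 cover every zone at install cost 4 + 3 = 7.
Any cover uses at least 2 sensor positions; among all covering selections none totals below 7.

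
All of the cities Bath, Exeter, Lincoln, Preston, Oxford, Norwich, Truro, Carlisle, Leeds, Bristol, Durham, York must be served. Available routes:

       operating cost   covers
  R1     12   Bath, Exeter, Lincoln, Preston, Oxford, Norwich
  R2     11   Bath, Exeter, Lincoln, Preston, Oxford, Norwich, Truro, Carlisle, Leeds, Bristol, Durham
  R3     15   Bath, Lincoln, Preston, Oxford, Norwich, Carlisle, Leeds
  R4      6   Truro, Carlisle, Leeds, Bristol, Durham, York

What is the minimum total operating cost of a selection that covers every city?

17

R2, R4 cover every city at operating cost 11 + 6 = 17.
Any cover uses at least 2 routes; among all covering selections none totals below 17.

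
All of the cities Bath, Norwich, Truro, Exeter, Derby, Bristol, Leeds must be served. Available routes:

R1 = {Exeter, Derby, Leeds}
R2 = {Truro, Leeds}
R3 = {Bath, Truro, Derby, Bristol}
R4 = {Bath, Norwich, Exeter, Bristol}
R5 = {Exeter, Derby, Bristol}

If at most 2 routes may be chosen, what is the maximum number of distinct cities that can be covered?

6

Choosing R1, R3 covers {Bath, Truro, Exeter, Derby, Bristol, Leeds} — 6 cities.
No choice of 2 routes does better; here Norwich is left uncovered.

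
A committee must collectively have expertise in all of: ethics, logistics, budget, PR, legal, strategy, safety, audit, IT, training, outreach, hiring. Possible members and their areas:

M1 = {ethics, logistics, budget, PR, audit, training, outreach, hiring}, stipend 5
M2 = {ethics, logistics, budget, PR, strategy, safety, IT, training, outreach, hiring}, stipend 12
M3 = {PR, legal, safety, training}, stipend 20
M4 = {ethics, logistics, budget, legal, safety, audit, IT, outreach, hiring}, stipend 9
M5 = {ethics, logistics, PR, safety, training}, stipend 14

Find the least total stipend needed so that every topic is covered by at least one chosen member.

21

M2, M4 cover every topic at stipend 12 + 9 = 21.
Any cover uses at least 2 members; among all covering selections none totals below 21.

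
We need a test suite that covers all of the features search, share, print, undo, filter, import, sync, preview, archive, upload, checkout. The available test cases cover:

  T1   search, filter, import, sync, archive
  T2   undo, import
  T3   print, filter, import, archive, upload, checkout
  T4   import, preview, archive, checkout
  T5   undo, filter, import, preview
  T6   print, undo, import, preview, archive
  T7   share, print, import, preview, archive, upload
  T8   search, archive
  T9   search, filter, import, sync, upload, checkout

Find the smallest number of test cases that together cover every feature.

3

T2, T7, T9 together cover {search, share, print, undo, filter, import, sync, preview, archive, upload, checkout} — every feature.
No 2 of the 9 test cases cover everything (all 36 pairs fall short), so 3 is minimum.
Greedy (largest uncovered first) would take T3, T1, T5, T7 — 4 test cases — but 3 suffice.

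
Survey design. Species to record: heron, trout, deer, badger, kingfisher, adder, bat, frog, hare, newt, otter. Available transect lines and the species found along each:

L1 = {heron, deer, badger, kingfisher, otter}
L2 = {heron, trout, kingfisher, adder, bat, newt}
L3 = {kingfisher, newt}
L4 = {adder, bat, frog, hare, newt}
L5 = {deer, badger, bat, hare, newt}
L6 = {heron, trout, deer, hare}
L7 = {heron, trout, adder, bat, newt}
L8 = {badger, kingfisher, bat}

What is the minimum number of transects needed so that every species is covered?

L1, L2, L4 together cover {heron, trout, deer, badger, kingfisher, adder, bat, frog, hare, newt, otter} — every species.
No 2 of the 8 transects cover everything (all 28 pairs fall short), so 3 is minimum.

3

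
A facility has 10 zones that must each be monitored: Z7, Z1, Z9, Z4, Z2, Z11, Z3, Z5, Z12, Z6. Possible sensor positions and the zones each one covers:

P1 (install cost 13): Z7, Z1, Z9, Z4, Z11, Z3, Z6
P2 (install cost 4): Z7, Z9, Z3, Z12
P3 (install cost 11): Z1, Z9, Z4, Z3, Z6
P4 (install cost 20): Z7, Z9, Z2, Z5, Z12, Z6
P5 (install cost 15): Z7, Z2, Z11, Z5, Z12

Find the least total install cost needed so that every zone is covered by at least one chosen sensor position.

26

P3, P5 cover every zone at install cost 11 + 15 = 26.
Any cover uses at least 2 sensor positions; among all covering selections none totals below 26.
Greedy by coverage-per-install cost would pick P2, P1, P5 for 32 — worse than the optimum 26.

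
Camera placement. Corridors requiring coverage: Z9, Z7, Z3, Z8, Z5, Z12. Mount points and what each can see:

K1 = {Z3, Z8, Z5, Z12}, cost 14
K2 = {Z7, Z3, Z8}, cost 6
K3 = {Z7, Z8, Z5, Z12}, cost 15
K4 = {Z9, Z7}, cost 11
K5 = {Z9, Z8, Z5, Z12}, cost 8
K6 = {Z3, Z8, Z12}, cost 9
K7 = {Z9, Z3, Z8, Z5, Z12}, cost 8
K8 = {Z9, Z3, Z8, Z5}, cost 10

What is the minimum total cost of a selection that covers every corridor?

K2, K5 cover every corridor at cost 6 + 8 = 14.
Any cover uses at least 2 camera mounts; among all covering selections none totals below 14.

14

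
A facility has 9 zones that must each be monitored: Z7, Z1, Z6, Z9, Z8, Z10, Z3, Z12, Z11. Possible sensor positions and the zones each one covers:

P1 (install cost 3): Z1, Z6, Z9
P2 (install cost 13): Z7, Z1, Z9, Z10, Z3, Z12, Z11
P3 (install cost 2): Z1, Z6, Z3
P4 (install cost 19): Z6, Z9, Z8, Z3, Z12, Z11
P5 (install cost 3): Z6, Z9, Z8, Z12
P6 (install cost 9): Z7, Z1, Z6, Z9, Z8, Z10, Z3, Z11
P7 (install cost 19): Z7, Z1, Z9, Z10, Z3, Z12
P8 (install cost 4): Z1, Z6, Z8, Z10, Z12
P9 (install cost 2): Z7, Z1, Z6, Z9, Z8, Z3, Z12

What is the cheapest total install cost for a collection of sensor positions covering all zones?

P6, P9 cover every zone at install cost 9 + 2 = 11.
Any cover uses at least 2 sensor positions; among all covering selections none totals below 11.

11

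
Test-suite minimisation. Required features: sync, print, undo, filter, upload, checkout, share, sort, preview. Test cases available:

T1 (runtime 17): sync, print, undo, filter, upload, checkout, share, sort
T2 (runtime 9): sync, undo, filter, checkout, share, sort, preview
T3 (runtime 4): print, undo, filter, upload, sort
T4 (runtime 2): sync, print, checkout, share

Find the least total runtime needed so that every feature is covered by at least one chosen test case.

13

T2, T3 cover every feature at runtime 9 + 4 = 13.
Any cover uses at least 2 test cases; among all covering selections none totals below 13.
Greedy by coverage-per-runtime would pick T4, T3, T2 for 15 — worse than the optimum 13.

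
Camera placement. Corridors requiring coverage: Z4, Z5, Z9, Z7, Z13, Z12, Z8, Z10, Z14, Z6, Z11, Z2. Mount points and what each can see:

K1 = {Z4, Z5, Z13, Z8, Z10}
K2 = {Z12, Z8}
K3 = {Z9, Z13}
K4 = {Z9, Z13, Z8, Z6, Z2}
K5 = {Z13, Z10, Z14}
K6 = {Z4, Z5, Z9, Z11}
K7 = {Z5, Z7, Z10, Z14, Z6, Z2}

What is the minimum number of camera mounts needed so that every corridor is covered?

4

K1, K2, K6, K7 together cover {Z4, Z5, Z9, Z7, Z13, Z12, Z8, Z10, Z14, Z6, Z11, Z2} — every corridor.
No 3 of the 7 camera mounts cover everything (all 35 triples fall short), so 4 is minimum.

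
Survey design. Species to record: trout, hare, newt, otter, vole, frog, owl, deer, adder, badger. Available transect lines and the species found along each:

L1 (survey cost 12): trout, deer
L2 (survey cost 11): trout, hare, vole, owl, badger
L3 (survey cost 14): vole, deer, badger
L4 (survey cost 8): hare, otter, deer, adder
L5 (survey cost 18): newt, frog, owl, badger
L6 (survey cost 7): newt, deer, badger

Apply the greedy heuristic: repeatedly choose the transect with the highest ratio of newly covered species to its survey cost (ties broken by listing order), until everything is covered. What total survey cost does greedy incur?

44

Pick 1: L4 adds 4 new (hare, otter, deer, adder) at survey cost 8 (ratio 4/8).
Pick 2: L2 adds 4 new (trout, vole, owl, badger) at survey cost 11 (ratio 4/11).
Pick 3: L6 adds 1 new (newt) at survey cost 7 (ratio 1/7).
Pick 4: L5 adds 1 new (frog) at survey cost 18 (ratio 1/18).
Greedy total survey cost: 8 + 11 + 7 + 18 = 44. (The true optimum is 37, so greedy overshoots here.)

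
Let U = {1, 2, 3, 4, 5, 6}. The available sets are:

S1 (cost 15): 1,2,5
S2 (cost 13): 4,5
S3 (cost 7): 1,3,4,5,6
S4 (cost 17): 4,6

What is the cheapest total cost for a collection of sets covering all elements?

S1, S3 cover every element at cost 15 + 7 = 22.
Any cover uses at least 2 sets; among all covering selections none totals below 22.

22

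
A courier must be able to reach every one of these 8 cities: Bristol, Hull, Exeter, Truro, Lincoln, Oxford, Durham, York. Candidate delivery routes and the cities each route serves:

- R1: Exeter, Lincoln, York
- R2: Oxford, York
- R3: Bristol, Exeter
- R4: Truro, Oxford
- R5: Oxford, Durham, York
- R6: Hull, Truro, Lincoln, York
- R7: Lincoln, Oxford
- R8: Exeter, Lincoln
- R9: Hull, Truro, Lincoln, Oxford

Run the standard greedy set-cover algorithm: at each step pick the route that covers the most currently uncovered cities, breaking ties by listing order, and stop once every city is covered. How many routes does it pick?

Pick 1: R6 covers 4 new cities (Hull, Truro, Lincoln, York).
Pick 2: R3 covers 2 new cities (Bristol, Exeter).
Pick 3: R5 covers 2 new cities (Oxford, Durham).
Greedy uses 3 routes.

3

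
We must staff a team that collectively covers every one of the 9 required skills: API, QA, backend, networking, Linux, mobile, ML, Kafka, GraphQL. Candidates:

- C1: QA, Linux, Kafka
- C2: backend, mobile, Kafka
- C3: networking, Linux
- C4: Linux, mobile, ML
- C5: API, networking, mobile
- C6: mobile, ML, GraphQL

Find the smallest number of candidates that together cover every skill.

4

C1, C2, C5, C6 together cover {API, QA, backend, networking, Linux, mobile, ML, Kafka, GraphQL} — every skill.
No 3 of the 6 candidates cover everything (all 20 triples fall short), so 4 is minimum.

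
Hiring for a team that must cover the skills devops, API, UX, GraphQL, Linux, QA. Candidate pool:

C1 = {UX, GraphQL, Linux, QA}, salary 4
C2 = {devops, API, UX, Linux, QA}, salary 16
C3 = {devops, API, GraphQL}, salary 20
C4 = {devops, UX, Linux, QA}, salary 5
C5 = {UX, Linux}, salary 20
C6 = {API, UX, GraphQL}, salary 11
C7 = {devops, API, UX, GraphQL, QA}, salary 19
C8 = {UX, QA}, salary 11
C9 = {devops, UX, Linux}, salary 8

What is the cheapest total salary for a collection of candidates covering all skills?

16

C4, C6 cover every skill at salary 5 + 11 = 16.
Any cover uses at least 2 candidates; among all covering selections none totals below 16.
Greedy by coverage-per-salary would pick C1, C4, C6 for 20 — worse than the optimum 16.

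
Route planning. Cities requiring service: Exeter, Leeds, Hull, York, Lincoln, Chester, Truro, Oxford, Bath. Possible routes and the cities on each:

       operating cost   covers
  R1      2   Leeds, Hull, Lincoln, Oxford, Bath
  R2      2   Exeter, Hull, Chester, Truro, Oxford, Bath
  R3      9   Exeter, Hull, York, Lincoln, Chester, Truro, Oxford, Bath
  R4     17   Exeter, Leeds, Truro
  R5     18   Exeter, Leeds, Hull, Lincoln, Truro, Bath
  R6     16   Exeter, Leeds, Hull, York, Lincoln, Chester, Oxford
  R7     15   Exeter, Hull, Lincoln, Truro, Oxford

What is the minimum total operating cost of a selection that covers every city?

R1, R3 cover every city at operating cost 2 + 9 = 11.
Any cover uses at least 2 routes; among all covering selections none totals below 11.
Greedy by coverage-per-operating cost would pick R2, R1, R3 for 13 — worse than the optimum 11.

11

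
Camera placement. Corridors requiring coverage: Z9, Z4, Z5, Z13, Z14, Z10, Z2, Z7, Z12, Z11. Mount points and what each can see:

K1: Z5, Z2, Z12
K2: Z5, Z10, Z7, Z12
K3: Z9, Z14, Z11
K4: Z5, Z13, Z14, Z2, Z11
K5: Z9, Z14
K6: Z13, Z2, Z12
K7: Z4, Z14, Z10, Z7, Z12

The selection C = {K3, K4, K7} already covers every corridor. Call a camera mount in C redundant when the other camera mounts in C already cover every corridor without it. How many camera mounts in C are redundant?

0

Drop K3: Z9 uncovered — not redundant.
Drop K4: Z5, Z13, Z2 uncovered — not redundant.
Drop K7: Z4, Z10, Z7, Z12 uncovered — not redundant.
None of the camera mounts in C is redundant.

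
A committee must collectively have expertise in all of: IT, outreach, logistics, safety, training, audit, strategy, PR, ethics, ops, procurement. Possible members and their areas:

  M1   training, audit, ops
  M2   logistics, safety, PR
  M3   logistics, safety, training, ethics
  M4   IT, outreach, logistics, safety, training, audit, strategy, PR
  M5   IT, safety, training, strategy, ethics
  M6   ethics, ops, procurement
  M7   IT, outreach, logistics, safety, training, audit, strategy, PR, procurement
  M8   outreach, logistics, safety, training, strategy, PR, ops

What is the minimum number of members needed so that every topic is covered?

2

M4, M6 together cover {IT, outreach, logistics, safety, training, audit, strategy, PR, ethics, ops, procurement} — every topic.
No single member contains all 11 topics, so 2 is optimal.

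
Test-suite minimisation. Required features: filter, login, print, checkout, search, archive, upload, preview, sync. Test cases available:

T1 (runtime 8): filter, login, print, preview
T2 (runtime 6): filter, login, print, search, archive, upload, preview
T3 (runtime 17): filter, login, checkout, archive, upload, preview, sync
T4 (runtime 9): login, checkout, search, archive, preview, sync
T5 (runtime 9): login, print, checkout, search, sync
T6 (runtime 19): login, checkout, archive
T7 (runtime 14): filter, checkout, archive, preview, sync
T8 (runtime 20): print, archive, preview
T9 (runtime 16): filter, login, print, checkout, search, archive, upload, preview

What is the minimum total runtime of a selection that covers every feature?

15

T2, T4 cover every feature at runtime 6 + 9 = 15.
Any cover uses at least 2 test cases; among all covering selections none totals below 15.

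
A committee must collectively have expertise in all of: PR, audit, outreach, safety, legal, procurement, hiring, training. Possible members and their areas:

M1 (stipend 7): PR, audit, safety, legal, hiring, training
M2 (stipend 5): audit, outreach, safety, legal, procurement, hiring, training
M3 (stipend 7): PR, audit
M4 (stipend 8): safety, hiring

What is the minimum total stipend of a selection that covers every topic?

M1, M2 cover every topic at stipend 7 + 5 = 12.
Any cover uses at least 2 members; among all covering selections none totals below 12.

12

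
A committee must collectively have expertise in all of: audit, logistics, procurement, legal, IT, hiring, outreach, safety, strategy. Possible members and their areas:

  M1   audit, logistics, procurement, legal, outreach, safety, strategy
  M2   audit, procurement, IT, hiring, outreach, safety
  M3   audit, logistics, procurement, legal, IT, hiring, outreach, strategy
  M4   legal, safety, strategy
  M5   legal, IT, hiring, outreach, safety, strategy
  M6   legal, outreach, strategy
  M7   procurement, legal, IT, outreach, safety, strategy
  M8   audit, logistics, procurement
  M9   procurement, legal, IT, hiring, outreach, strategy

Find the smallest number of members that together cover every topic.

2

M1, M2 together cover {audit, logistics, procurement, legal, IT, hiring, outreach, safety, strategy} — every topic.
No single member contains all 9 topics, so 2 is optimal.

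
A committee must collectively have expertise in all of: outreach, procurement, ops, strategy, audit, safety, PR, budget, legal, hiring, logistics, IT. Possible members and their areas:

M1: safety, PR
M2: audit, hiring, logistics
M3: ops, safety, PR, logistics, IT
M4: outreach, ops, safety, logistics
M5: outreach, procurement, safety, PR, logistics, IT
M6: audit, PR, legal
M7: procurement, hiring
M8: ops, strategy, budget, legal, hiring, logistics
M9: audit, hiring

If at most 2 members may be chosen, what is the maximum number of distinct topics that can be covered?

11

Choosing M5, M8 covers {outreach, procurement, ops, strategy, safety, PR, budget, legal, hiring, logistics, IT} — 11 topics.
No choice of 2 members does better; here audit is left uncovered.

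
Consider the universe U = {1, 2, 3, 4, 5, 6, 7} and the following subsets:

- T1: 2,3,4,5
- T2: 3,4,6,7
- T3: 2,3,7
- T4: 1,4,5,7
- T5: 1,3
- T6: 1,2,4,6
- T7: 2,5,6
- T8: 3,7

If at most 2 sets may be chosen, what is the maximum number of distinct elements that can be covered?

6

Choosing T1, T2 covers {2, 3, 4, 5, 6, 7} — 6 elements.
No choice of 2 sets does better; here 1 is left uncovered.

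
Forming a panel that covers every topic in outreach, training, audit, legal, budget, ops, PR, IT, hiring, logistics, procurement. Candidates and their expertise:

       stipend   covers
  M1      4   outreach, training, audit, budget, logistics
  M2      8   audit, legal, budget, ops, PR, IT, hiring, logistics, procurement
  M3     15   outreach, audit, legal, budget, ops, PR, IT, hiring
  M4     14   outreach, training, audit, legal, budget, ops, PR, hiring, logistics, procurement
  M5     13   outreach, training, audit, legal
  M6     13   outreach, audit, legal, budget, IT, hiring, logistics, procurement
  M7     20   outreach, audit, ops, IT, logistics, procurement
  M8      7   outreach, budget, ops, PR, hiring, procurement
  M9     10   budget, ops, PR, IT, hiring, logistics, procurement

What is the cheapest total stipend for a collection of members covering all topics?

12

M1, M2 cover every topic at stipend 4 + 8 = 12.
Any cover uses at least 2 members; among all covering selections none totals below 12.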